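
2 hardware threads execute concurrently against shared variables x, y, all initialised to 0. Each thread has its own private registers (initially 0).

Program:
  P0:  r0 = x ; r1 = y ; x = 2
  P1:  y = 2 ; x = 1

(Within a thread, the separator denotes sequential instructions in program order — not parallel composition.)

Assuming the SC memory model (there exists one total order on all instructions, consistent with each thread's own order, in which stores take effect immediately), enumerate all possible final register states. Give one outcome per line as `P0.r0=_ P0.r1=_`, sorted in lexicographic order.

P0.r0=0 P0.r1=0
P0.r0=0 P0.r1=2
P0.r0=1 P0.r1=2

outcome vector order: (P0.r0,P0.r1)
|SC outcomes| = 3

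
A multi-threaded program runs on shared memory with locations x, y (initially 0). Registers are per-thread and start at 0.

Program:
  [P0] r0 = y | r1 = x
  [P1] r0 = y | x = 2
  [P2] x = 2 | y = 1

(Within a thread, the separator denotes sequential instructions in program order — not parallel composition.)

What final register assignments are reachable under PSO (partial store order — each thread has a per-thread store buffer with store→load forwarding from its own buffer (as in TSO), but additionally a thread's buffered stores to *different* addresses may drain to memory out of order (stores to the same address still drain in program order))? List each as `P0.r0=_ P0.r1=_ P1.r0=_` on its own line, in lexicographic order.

P0.r0=0 P0.r1=0 P1.r0=0
P0.r0=0 P0.r1=0 P1.r0=1
P0.r0=0 P0.r1=2 P1.r0=0
P0.r0=0 P0.r1=2 P1.r0=1
P0.r0=1 P0.r1=0 P1.r0=0
P0.r0=1 P0.r1=0 P1.r0=1
P0.r0=1 P0.r1=2 P1.r0=0
P0.r0=1 P0.r1=2 P1.r0=1

outcome vector order: (P0.r0,P0.r1,P1.r0)
|PSO outcomes| = 8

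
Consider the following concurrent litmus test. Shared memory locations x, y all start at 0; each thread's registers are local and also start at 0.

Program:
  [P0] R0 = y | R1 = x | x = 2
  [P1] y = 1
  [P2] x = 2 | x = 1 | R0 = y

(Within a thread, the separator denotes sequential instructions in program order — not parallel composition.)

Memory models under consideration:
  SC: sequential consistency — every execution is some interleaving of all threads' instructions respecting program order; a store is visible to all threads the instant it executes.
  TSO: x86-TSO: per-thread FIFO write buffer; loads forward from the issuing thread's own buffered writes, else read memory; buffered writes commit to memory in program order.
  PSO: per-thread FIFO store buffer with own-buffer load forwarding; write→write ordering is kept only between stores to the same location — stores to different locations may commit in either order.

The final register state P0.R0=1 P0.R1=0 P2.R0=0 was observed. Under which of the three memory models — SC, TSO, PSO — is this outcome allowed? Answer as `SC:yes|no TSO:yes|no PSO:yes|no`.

SC:no TSO:yes PSO:yes

outcome vector order: (P0.R0,P0.R1,P2.R0)
SC (10): (0,0,0), (0,0,1), (0,1,0), (0,1,1), (0,2,0), (0,2,1), (1,0,1), (1,1,0), (1,1,1), (1,2,1)
TSO (12): (0,0,0), (0,0,1), (0,1,0), (0,1,1), (0,2,0), (0,2,1), (1,0,0), (1,0,1), (1,1,0), (1,1,1), (1,2,0), (1,2,1)
PSO (12): (0,0,0), (0,0,1), (0,1,0), (0,1,1), (0,2,0), (0,2,1), (1,0,0), (1,0,1), (1,1,0), (1,1,1), (1,2,0), (1,2,1)
target (1,0,0) ∈ {TSO,PSO}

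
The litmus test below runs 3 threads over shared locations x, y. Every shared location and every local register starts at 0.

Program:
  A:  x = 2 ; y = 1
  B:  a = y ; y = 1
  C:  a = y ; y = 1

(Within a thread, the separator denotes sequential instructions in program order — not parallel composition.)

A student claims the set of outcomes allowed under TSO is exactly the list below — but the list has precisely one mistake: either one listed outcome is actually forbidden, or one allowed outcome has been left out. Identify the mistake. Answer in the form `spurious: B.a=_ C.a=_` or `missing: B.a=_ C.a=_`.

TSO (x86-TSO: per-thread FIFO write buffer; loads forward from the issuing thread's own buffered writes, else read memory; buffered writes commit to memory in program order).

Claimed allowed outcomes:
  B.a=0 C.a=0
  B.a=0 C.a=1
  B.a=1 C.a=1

missing: B.a=1 C.a=0

outcome vector order: (B.a,C.a)
TSO (4): (0,0); (0,1); (1,0); (1,1)
TSO∖claimed = {(1,0)}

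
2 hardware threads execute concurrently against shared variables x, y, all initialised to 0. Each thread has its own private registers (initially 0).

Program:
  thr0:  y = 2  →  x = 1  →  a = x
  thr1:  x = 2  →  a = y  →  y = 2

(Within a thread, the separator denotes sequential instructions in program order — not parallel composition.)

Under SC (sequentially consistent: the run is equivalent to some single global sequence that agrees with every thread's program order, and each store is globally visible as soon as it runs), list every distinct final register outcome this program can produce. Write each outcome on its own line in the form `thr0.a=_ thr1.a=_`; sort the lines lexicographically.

thr0.a=1 thr1.a=0
thr0.a=1 thr1.a=2
thr0.a=2 thr1.a=2

outcome vector order: (thr0.a,thr1.a)
|SC outcomes| = 3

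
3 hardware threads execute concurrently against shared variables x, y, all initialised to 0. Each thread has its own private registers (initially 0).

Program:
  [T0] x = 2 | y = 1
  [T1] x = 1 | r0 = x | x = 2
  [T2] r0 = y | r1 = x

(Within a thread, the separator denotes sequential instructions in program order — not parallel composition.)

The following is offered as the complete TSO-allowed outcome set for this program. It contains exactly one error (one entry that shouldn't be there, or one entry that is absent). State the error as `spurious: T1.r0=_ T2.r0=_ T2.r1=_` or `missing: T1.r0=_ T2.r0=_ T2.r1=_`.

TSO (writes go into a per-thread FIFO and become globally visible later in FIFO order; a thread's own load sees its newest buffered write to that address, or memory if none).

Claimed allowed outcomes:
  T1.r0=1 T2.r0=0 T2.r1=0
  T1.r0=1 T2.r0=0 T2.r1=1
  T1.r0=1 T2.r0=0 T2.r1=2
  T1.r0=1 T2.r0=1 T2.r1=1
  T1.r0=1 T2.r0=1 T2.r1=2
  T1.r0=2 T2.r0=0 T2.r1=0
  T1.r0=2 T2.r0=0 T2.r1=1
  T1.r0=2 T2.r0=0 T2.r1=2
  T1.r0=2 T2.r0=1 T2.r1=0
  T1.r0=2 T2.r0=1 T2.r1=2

outcome vector order: (T1.r0,T2.r0,T2.r1)
[TSO] allowed = {100; 101; 102; 111; 112; 200; 201; 202; 212}
claimed∖TSO = {210}

spurious: T1.r0=2 T2.r0=1 T2.r1=0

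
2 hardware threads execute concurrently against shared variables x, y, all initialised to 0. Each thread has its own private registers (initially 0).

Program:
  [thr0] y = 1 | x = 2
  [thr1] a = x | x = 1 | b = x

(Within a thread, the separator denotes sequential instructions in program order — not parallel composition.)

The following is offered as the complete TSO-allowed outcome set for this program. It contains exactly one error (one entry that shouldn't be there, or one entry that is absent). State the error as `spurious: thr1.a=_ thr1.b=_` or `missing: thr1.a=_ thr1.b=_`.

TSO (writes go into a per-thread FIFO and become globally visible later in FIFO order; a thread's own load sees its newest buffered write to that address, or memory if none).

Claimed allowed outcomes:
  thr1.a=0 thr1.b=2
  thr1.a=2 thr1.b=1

missing: thr1.a=0 thr1.b=1

outcome vector order: (thr1.a,thr1.b)
[TSO] allowed = {<0 1>; <0 2>; <2 1>}
TSO∖claimed = {<0 1>}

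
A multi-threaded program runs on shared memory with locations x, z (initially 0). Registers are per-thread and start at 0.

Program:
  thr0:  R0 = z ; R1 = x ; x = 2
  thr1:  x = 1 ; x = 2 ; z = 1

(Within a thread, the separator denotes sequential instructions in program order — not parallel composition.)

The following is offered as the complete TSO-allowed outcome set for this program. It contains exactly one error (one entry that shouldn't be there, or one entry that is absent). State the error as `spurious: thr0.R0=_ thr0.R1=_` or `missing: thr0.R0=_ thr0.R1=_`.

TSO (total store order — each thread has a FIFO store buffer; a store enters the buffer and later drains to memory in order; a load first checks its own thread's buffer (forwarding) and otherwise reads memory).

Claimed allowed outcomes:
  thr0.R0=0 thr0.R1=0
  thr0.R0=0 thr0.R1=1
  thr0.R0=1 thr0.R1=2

missing: thr0.R0=0 thr0.R1=2

outcome vector order: (thr0.R0,thr0.R1)
under TSO → (0,0); (0,1); (0,2); (1,2)
TSO∖claimed = {(0,2)}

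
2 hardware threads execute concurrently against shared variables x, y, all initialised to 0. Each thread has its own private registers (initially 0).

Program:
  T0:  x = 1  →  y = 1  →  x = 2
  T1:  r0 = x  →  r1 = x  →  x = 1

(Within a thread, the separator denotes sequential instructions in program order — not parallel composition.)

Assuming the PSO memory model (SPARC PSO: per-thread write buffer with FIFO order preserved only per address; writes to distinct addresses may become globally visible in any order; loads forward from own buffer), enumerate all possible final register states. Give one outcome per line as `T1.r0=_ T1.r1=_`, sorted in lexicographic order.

outcome vector order: (T1.r0,T1.r1)
|PSO outcomes| = 6

T1.r0=0 T1.r1=0
T1.r0=0 T1.r1=1
T1.r0=0 T1.r1=2
T1.r0=1 T1.r1=1
T1.r0=1 T1.r1=2
T1.r0=2 T1.r1=2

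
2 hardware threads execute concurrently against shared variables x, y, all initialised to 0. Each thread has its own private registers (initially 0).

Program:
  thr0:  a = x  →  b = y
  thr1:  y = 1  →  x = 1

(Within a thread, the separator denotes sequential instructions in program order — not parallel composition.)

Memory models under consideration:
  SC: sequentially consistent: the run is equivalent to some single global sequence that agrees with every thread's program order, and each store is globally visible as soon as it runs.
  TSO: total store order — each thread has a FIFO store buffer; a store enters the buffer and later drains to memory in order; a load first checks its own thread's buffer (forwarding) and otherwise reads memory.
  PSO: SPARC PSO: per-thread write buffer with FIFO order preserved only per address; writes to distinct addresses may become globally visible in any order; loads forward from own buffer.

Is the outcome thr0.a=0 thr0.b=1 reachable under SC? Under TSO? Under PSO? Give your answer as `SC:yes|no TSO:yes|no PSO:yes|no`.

SC:yes TSO:yes PSO:yes

outcome vector order: (thr0.a,thr0.b)
SC: 3 outcomes — {00 01 11}
TSO: 3 outcomes — {00 01 11}
PSO: 4 outcomes — {00 01 10 11}
target 01 ∈ {SC,TSO,PSO}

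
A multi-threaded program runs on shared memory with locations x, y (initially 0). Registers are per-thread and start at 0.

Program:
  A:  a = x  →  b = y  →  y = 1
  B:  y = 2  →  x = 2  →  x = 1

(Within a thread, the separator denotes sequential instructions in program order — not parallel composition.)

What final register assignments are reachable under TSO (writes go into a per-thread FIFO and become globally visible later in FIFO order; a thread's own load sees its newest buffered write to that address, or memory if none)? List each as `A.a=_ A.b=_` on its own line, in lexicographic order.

outcome vector order: (A.a,A.b)
|TSO outcomes| = 4

A.a=0 A.b=0
A.a=0 A.b=2
A.a=1 A.b=2
A.a=2 A.b=2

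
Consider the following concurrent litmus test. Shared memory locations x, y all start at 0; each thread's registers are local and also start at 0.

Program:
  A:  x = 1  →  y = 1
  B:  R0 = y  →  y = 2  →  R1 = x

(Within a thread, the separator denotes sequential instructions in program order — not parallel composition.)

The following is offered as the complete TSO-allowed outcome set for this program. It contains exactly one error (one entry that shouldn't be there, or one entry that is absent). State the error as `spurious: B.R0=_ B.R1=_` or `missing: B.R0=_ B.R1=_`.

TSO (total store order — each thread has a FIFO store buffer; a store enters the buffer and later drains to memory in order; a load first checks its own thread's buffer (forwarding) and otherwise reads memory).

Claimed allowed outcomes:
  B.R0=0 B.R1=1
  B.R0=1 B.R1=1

outcome vector order: (B.R0,B.R1)
[TSO] allowed = {00; 01; 11}
TSO∖claimed = {00}

missing: B.R0=0 B.R1=0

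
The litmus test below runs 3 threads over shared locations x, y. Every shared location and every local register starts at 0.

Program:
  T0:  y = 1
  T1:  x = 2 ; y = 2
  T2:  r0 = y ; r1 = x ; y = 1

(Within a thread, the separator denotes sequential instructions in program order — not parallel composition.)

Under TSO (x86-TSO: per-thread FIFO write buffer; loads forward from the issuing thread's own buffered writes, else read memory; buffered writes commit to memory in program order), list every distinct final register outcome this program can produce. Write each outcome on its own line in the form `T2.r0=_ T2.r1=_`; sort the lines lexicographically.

outcome vector order: (T2.r0,T2.r1)
|TSO outcomes| = 5

T2.r0=0 T2.r1=0
T2.r0=0 T2.r1=2
T2.r0=1 T2.r1=0
T2.r0=1 T2.r1=2
T2.r0=2 T2.r1=2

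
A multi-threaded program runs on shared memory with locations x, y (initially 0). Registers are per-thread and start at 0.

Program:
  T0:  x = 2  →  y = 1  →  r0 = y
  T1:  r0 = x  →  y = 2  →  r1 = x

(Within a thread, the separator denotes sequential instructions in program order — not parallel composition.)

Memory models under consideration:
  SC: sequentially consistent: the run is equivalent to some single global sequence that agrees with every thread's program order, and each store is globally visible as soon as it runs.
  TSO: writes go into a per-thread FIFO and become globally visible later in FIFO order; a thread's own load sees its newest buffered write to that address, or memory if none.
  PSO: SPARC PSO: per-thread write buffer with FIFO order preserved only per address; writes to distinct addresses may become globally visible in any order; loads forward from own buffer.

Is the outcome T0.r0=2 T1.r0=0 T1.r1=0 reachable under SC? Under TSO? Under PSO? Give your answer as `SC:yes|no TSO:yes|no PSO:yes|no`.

outcome vector order: (T0.r0,T1.r0,T1.r1)
under SC → <1 0 0>; <1 0 2>; <1 2 2>; <2 0 2>; <2 2 2>
under TSO → <1 0 0>; <1 0 2>; <1 2 2>; <2 0 0>; <2 0 2>; <2 2 2>
under PSO → <1 0 0>; <1 0 2>; <1 2 2>; <2 0 0>; <2 0 2>; <2 2 2>
target <2 0 0> ∈ {TSO,PSO}

SC:no TSO:yes PSO:yes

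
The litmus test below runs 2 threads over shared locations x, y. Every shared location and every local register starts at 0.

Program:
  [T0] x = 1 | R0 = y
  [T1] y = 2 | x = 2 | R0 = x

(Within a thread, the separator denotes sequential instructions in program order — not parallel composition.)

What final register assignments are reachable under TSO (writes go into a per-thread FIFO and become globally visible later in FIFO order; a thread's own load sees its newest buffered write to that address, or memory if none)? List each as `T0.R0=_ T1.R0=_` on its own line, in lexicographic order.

T0.R0=0 T1.R0=1
T0.R0=0 T1.R0=2
T0.R0=2 T1.R0=1
T0.R0=2 T1.R0=2

outcome vector order: (T0.R0,T1.R0)
|TSO outcomes| = 4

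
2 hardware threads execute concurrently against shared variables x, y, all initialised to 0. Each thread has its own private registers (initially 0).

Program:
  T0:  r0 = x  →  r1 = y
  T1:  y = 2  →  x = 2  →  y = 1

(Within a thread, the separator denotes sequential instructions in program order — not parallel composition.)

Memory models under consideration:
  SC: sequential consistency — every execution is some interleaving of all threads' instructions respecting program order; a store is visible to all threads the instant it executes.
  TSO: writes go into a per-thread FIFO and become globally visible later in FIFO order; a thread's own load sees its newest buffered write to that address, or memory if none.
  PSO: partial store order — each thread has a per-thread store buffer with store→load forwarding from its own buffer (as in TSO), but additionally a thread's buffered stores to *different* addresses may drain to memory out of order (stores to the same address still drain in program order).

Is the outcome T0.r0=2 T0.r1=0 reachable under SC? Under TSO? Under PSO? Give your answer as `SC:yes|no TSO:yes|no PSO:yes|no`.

SC:no TSO:no PSO:yes

outcome vector order: (T0.r0,T0.r1)
under SC → <0 0>; <0 1>; <0 2>; <2 1>; <2 2>
under TSO → <0 0>; <0 1>; <0 2>; <2 1>; <2 2>
under PSO → <0 0>; <0 1>; <0 2>; <2 0>; <2 1>; <2 2>
target <2 0> ∈ {PSO}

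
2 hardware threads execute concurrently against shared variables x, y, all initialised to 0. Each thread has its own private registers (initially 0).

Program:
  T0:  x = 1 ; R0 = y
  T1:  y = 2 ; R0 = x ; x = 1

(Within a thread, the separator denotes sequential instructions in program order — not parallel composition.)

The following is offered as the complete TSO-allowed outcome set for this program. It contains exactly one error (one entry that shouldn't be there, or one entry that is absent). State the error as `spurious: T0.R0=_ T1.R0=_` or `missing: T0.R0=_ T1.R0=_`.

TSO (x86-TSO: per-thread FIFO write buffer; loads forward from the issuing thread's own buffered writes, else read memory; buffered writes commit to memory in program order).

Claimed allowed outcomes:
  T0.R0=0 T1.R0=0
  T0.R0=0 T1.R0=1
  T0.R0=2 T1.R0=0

outcome vector order: (T0.R0,T1.R0)
TSO: 4 outcomes — {00, 01, 20, 21}
TSO∖claimed = {21}

missing: T0.R0=2 T1.R0=1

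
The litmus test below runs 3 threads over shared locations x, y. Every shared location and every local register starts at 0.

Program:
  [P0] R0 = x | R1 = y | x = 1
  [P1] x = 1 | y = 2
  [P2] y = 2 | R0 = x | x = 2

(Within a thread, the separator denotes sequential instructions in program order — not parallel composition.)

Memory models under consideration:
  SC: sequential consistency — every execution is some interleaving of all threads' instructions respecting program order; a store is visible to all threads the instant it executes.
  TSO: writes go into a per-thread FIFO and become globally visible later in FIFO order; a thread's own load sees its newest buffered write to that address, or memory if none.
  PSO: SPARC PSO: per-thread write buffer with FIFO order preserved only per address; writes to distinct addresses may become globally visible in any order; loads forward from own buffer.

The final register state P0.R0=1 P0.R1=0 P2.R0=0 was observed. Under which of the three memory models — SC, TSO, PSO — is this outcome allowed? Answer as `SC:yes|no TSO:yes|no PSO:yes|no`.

SC:no TSO:yes PSO:yes

outcome vector order: (P0.R0,P0.R1,P2.R0)
SC: 9 outcomes — {000 001 020 021 101 120 121 220 221}
TSO: 10 outcomes — {000 001 020 021 100 101 120 121 220 221}
PSO: 12 outcomes — {000 001 020 021 100 101 120 121 200 201 220 221}
target 100 ∈ {TSO,PSO}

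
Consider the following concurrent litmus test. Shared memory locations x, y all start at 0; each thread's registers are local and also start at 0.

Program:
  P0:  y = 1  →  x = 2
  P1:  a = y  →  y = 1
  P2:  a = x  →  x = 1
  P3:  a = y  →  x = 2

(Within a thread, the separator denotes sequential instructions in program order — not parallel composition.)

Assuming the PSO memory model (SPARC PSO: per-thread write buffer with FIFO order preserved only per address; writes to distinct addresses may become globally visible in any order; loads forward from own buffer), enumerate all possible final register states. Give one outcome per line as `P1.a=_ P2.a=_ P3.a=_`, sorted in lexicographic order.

outcome vector order: (P1.a,P2.a,P3.a)
|PSO outcomes| = 8

P1.a=0 P2.a=0 P3.a=0
P1.a=0 P2.a=0 P3.a=1
P1.a=0 P2.a=2 P3.a=0
P1.a=0 P2.a=2 P3.a=1
P1.a=1 P2.a=0 P3.a=0
P1.a=1 P2.a=0 P3.a=1
P1.a=1 P2.a=2 P3.a=0
P1.a=1 P2.a=2 P3.a=1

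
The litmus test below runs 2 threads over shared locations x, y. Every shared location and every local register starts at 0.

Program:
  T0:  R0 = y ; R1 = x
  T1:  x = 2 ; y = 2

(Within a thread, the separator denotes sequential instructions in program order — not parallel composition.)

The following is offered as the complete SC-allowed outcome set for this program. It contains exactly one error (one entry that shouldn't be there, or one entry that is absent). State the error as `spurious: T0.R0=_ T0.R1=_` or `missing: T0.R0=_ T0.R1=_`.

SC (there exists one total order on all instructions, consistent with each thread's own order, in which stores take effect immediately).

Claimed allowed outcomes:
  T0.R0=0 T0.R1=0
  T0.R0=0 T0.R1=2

outcome vector order: (T0.R0,T0.R1)
SC: 3 outcomes — {0/0, 0/2, 2/2}
SC∖claimed = {2/2}

missing: T0.R0=2 T0.R1=2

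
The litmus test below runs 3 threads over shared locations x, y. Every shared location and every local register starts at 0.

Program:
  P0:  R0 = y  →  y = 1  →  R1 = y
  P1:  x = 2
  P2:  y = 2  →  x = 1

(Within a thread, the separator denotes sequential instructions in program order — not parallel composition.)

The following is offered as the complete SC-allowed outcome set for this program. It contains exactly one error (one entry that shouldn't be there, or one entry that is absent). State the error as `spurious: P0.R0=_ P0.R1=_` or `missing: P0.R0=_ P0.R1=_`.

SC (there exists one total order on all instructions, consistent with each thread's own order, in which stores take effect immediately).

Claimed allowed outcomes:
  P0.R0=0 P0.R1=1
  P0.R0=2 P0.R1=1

outcome vector order: (P0.R0,P0.R1)
under SC → 01, 02, 21
SC∖claimed = {02}

missing: P0.R0=0 P0.R1=2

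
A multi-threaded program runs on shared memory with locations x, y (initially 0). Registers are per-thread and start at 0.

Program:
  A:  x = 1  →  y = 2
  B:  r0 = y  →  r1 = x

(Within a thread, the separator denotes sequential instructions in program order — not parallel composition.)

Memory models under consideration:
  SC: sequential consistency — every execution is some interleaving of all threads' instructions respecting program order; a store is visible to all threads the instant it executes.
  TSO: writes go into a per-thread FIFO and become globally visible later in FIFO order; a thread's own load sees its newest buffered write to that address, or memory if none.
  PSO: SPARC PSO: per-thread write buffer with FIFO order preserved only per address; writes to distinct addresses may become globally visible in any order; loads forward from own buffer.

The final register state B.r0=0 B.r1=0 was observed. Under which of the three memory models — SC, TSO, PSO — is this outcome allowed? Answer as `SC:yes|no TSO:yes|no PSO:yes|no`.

SC:yes TSO:yes PSO:yes

outcome vector order: (B.r0,B.r1)
SC (3): (0,0), (0,1), (2,1)
TSO (3): (0,0), (0,1), (2,1)
PSO (4): (0,0), (0,1), (2,0), (2,1)
target (0,0) ∈ {SC,TSO,PSO}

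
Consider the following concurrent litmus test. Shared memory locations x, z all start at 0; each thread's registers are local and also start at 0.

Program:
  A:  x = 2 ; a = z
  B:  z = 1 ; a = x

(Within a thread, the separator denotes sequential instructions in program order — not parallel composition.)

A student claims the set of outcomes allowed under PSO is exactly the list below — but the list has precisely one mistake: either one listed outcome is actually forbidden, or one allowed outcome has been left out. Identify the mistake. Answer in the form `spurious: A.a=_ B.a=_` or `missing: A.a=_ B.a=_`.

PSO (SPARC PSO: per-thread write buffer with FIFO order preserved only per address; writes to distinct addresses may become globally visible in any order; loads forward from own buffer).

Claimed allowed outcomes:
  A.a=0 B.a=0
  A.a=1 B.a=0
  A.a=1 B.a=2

outcome vector order: (A.a,B.a)
PSO (4): (0,0); (0,2); (1,0); (1,2)
PSO∖claimed = {(0,2)}

missing: A.a=0 B.a=2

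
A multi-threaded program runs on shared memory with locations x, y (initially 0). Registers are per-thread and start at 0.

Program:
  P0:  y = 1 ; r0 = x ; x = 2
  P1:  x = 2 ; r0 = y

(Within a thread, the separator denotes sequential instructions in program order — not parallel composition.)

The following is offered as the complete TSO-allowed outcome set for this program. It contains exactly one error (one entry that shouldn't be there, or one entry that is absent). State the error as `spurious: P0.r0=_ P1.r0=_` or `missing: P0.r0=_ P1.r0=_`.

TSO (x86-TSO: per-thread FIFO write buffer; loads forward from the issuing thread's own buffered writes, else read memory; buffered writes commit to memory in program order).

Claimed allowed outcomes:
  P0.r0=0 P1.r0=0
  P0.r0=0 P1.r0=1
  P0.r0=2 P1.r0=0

missing: P0.r0=2 P1.r0=1

outcome vector order: (P0.r0,P1.r0)
under TSO → (0,0), (0,1), (2,0), (2,1)
TSO∖claimed = {(2,1)}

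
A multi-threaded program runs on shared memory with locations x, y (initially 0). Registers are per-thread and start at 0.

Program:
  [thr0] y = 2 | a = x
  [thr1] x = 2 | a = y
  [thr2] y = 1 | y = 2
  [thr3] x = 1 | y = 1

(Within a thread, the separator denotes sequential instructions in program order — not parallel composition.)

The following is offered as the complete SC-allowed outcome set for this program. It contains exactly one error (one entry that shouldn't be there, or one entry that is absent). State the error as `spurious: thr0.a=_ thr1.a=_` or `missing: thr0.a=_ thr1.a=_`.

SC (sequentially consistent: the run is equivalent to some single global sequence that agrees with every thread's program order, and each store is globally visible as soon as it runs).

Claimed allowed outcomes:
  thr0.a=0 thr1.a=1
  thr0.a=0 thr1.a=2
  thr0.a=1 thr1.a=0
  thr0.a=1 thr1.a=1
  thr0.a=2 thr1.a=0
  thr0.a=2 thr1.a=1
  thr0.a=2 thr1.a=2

outcome vector order: (thr0.a,thr1.a)
[SC] allowed = {<0 1>, <0 2>, <1 0>, <1 1>, <1 2>, <2 0>, <2 1>, <2 2>}
SC∖claimed = {<1 2>}

missing: thr0.a=1 thr1.a=2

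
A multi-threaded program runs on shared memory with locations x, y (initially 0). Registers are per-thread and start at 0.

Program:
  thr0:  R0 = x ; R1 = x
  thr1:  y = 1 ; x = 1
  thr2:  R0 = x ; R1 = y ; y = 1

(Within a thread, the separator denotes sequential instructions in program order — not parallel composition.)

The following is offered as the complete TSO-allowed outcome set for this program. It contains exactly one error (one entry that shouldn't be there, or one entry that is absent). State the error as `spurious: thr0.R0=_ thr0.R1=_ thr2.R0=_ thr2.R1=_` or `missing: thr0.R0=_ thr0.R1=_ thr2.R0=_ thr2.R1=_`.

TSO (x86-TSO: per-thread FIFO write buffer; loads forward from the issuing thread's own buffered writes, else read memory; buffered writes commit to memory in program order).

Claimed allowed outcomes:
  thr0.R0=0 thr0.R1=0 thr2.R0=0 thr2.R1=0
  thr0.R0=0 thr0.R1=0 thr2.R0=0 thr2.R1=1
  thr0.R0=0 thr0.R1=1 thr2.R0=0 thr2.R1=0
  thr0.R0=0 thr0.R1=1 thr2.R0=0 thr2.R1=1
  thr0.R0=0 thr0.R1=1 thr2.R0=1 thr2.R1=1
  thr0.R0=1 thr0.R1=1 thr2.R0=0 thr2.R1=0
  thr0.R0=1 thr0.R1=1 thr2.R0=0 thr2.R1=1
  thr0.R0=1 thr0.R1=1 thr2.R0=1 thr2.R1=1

missing: thr0.R0=0 thr0.R1=0 thr2.R0=1 thr2.R1=1

outcome vector order: (thr0.R0,thr0.R1,thr2.R0,thr2.R1)
under TSO → 0000; 0001; 0011; 0100; 0101; 0111; 1100; 1101; 1111
TSO∖claimed = {0011}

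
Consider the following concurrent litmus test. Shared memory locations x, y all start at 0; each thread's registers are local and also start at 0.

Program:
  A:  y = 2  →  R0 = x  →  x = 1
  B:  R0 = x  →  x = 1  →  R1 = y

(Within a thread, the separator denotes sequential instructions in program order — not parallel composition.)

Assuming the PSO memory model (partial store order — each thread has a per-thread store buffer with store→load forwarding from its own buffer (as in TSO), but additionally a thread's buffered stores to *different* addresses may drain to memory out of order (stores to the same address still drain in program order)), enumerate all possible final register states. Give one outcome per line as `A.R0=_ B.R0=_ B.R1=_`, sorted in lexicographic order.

outcome vector order: (A.R0,B.R0,B.R1)
|PSO outcomes| = 6

A.R0=0 B.R0=0 B.R1=0
A.R0=0 B.R0=0 B.R1=2
A.R0=0 B.R0=1 B.R1=0
A.R0=0 B.R0=1 B.R1=2
A.R0=1 B.R0=0 B.R1=0
A.R0=1 B.R0=0 B.R1=2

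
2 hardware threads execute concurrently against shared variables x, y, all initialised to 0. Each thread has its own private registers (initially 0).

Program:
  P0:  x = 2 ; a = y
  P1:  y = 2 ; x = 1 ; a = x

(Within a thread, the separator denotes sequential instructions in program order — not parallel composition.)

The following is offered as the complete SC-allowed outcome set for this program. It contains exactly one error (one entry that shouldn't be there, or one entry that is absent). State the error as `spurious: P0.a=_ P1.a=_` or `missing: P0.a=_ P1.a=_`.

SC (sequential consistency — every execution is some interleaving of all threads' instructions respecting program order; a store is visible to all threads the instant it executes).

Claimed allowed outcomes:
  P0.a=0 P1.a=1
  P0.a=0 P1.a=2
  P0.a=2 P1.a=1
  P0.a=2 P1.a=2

outcome vector order: (P0.a,P1.a)
SC: 3 outcomes — {(0,1), (2,1), (2,2)}
claimed∖SC = {(0,2)}

spurious: P0.a=0 P1.a=2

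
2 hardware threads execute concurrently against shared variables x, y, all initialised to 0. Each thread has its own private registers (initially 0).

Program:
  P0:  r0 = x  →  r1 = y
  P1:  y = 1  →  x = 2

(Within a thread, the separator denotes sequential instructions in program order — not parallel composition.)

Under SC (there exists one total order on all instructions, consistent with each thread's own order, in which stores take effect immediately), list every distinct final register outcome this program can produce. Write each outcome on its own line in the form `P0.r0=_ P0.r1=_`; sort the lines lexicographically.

outcome vector order: (P0.r0,P0.r1)
|SC outcomes| = 3

P0.r0=0 P0.r1=0
P0.r0=0 P0.r1=1
P0.r0=2 P0.r1=1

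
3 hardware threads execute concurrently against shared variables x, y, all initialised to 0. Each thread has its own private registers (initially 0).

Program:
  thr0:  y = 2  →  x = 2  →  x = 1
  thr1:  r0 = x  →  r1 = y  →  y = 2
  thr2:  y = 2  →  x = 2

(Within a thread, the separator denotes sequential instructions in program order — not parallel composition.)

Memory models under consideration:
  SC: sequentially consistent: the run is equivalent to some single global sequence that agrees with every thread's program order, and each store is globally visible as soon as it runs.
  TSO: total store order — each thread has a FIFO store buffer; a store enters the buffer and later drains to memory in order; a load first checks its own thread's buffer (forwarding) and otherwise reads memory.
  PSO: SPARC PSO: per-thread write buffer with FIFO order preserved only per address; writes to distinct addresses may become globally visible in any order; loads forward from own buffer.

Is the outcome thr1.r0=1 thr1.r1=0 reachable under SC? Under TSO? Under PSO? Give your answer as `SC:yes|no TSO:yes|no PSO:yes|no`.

outcome vector order: (thr1.r0,thr1.r1)
SC (4): 0/0, 0/2, 1/2, 2/2
TSO (4): 0/0, 0/2, 1/2, 2/2
PSO (6): 0/0, 0/2, 1/0, 1/2, 2/0, 2/2
target 1/0 ∈ {PSO}

SC:no TSO:no PSO:yes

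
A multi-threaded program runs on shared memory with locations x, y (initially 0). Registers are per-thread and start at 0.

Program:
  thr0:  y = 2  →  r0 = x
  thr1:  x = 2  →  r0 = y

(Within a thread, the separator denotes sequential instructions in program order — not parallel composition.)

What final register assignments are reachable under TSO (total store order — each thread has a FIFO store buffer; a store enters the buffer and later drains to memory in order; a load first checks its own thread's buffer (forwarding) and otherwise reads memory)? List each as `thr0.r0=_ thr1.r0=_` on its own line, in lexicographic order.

outcome vector order: (thr0.r0,thr1.r0)
|TSO outcomes| = 4

thr0.r0=0 thr1.r0=0
thr0.r0=0 thr1.r0=2
thr0.r0=2 thr1.r0=0
thr0.r0=2 thr1.r0=2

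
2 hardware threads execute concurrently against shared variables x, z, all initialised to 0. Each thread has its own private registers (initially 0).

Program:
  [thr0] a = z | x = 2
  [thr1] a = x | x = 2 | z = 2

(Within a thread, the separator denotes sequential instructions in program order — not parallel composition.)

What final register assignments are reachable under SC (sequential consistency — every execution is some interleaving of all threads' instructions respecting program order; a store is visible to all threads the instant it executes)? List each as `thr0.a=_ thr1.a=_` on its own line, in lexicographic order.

outcome vector order: (thr0.a,thr1.a)
|SC outcomes| = 3

thr0.a=0 thr1.a=0
thr0.a=0 thr1.a=2
thr0.a=2 thr1.a=0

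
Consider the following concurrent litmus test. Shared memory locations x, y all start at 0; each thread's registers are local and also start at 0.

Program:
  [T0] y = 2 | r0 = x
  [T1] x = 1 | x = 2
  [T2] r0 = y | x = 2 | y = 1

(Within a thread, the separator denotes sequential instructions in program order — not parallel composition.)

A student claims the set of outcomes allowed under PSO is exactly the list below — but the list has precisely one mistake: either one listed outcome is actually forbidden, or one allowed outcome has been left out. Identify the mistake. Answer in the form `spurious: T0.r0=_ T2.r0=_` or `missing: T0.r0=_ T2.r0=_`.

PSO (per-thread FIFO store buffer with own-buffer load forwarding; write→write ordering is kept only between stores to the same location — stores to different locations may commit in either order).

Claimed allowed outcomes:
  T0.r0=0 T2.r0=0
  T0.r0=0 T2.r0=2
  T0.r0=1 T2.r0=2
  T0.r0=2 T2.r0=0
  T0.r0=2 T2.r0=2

outcome vector order: (T0.r0,T2.r0)
under PSO → 00; 02; 10; 12; 20; 22
PSO∖claimed = {10}

missing: T0.r0=1 T2.r0=0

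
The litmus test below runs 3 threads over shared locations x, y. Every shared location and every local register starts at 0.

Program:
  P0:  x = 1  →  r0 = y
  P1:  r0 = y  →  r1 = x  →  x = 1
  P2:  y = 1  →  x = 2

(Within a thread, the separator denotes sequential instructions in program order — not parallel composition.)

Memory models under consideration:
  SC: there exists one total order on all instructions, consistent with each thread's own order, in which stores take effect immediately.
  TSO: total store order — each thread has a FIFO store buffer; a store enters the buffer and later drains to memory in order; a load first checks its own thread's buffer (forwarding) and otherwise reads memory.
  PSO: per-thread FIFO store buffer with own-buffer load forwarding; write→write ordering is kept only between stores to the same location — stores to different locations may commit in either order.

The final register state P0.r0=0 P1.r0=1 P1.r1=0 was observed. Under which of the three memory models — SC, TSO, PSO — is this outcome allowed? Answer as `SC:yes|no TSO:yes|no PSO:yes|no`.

outcome vector order: (P0.r0,P1.r0,P1.r1)
[SC] allowed = {000, 001, 002, 011, 012, 100, 101, 102, 110, 111, 112}
[TSO] allowed = {000, 001, 002, 010, 011, 012, 100, 101, 102, 110, 111, 112}
[PSO] allowed = {000, 001, 002, 010, 011, 012, 100, 101, 102, 110, 111, 112}
target 010 ∈ {TSO,PSO}

SC:no TSO:yes PSO:yes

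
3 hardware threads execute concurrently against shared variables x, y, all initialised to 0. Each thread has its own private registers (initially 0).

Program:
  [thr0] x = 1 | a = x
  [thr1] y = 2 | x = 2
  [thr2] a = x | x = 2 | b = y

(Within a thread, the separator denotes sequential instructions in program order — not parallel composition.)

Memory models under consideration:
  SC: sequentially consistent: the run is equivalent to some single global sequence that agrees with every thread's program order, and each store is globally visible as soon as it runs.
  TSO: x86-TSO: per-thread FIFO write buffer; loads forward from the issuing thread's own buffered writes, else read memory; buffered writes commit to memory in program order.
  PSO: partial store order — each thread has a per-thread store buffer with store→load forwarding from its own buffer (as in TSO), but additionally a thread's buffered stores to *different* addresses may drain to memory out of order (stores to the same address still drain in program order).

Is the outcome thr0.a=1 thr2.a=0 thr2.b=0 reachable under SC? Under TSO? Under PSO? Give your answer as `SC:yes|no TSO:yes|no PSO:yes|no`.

outcome vector order: (thr0.a,thr2.a,thr2.b)
[SC] allowed = {(1,0,0), (1,0,2), (1,1,0), (1,1,2), (1,2,2), (2,0,0), (2,0,2), (2,1,0), (2,1,2), (2,2,2)}
[TSO] allowed = {(1,0,0), (1,0,2), (1,1,0), (1,1,2), (1,2,2), (2,0,0), (2,0,2), (2,1,0), (2,1,2), (2,2,2)}
[PSO] allowed = {(1,0,0), (1,0,2), (1,1,0), (1,1,2), (1,2,0), (1,2,2), (2,0,0), (2,0,2), (2,1,0), (2,1,2), (2,2,0), (2,2,2)}
target (1,0,0) ∈ {SC,TSO,PSO}

SC:yes TSO:yes PSO:yes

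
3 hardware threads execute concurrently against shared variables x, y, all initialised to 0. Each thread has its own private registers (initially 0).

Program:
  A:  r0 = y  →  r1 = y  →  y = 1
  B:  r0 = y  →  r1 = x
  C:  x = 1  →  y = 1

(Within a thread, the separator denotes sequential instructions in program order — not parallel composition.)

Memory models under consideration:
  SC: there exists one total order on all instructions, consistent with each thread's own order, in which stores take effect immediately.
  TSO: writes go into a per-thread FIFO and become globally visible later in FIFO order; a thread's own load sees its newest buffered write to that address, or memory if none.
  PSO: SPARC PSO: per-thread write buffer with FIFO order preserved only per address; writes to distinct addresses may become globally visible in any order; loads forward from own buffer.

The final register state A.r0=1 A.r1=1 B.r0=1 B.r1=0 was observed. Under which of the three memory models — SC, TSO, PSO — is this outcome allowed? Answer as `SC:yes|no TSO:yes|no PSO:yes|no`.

SC:no TSO:no PSO:yes

outcome vector order: (A.r0,A.r1,B.r0,B.r1)
[SC] allowed = {0/0/0/0; 0/0/0/1; 0/0/1/0; 0/0/1/1; 0/1/0/0; 0/1/0/1; 0/1/1/1; 1/1/0/0; 1/1/0/1; 1/1/1/1}
[TSO] allowed = {0/0/0/0; 0/0/0/1; 0/0/1/0; 0/0/1/1; 0/1/0/0; 0/1/0/1; 0/1/1/1; 1/1/0/0; 1/1/0/1; 1/1/1/1}
[PSO] allowed = {0/0/0/0; 0/0/0/1; 0/0/1/0; 0/0/1/1; 0/1/0/0; 0/1/0/1; 0/1/1/0; 0/1/1/1; 1/1/0/0; 1/1/0/1; 1/1/1/0; 1/1/1/1}
target 1/1/1/0 ∈ {PSO}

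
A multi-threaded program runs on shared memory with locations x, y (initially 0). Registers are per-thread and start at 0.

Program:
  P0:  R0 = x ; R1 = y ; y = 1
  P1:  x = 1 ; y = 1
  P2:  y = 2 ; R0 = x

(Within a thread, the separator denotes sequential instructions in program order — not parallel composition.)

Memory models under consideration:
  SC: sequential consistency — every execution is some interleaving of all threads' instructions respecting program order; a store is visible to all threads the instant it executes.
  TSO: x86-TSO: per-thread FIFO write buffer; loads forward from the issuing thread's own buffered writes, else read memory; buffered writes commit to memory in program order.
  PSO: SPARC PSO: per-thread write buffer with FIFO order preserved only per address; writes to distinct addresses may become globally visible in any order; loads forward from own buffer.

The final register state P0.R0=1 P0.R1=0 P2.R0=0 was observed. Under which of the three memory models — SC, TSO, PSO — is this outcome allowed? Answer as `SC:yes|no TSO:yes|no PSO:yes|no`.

outcome vector order: (P0.R0,P0.R1,P2.R0)
SC (11): 0/0/0, 0/0/1, 0/1/0, 0/1/1, 0/2/0, 0/2/1, 1/0/1, 1/1/0, 1/1/1, 1/2/0, 1/2/1
TSO (12): 0/0/0, 0/0/1, 0/1/0, 0/1/1, 0/2/0, 0/2/1, 1/0/0, 1/0/1, 1/1/0, 1/1/1, 1/2/0, 1/2/1
PSO (12): 0/0/0, 0/0/1, 0/1/0, 0/1/1, 0/2/0, 0/2/1, 1/0/0, 1/0/1, 1/1/0, 1/1/1, 1/2/0, 1/2/1
target 1/0/0 ∈ {TSO,PSO}

SC:no TSO:yes PSO:yes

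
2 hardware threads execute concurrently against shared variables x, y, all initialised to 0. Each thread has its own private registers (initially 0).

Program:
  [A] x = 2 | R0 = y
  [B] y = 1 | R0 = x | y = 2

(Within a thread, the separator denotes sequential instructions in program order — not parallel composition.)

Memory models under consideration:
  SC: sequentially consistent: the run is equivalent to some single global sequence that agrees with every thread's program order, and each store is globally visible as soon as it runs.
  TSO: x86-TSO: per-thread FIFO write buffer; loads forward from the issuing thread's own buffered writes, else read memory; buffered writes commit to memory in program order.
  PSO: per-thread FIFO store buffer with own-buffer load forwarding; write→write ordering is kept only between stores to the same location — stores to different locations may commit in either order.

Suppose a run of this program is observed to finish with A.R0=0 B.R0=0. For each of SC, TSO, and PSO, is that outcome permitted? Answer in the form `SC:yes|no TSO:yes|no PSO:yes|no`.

outcome vector order: (A.R0,B.R0)
SC: 5 outcomes — {<0 2>, <1 0>, <1 2>, <2 0>, <2 2>}
TSO: 6 outcomes — {<0 0>, <0 2>, <1 0>, <1 2>, <2 0>, <2 2>}
PSO: 6 outcomes — {<0 0>, <0 2>, <1 0>, <1 2>, <2 0>, <2 2>}
target <0 0> ∈ {TSO,PSO}

SC:no TSO:yes PSO:yes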